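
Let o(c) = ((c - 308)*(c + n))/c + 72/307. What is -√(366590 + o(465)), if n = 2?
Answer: -√7473951995432565/142755 ≈ -605.60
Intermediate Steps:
o(c) = 72/307 + (-308 + c)*(2 + c)/c (o(c) = ((c - 308)*(c + 2))/c + 72/307 = ((-308 + c)*(2 + c))/c + 72*(1/307) = (-308 + c)*(2 + c)/c + 72/307 = 72/307 + (-308 + c)*(2 + c)/c)
-√(366590 + o(465)) = -√(366590 + (-93870/307 + 465 - 616/465)) = -√(366590 + 22542413/142755) = -√(52355097863/142755) = -√7473951995432565/142755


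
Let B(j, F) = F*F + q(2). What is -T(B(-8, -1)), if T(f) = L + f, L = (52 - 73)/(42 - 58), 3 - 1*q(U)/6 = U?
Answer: -133/16 ≈ -8.3125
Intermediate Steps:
q(U) = 18 - 6*U
L = 21/16 (L = -21/(-16) = -21*(-1/16) = 21/16 ≈ 1.3125)
B(j, F) = 6 + F² (B(j, F) = F*F + (18 - 6*2) = F² + (18 - 12) = F² + 6 = 6 + F²)
T(f) = 21/16 + f
-T(B(-8, -1)) = -(21/16 + (6 + (-1)²)) = -(21/16 + (6 + 1)) = -(21/16 + 7) = -1*133/16 = -133/16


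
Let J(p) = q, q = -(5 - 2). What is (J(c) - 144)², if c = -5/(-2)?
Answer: 21609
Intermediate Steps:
c = 5/2 (c = -5*(-½) = 5/2 ≈ 2.5000)
q = -3 (q = -1*3 = -3)
J(p) = -3
(J(c) - 144)² = (-3 - 144)² = (-147)² = 21609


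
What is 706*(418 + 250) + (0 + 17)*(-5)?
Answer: 471523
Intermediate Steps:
706*(418 + 250) + (0 + 17)*(-5) = 706*668 + 17*(-5) = 471608 - 85 = 471523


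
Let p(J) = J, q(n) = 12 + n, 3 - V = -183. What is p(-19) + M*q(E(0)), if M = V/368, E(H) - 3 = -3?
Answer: -595/46 ≈ -12.935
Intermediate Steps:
V = 186 (V = 3 - 1*(-183) = 3 + 183 = 186)
E(H) = 0 (E(H) = 3 - 3 = 0)
M = 93/184 (M = 186/368 = 186*(1/368) = 93/184 ≈ 0.50543)
p(-19) + M*q(E(0)) = -19 + 93*(12 + 0)/184 = -19 + (93/184)*12 = -19 + 279/46 = -595/46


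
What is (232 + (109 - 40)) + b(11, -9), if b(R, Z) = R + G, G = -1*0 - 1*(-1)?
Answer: 313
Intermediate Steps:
G = 1 (G = 0 + 1 = 1)
b(R, Z) = 1 + R (b(R, Z) = R + 1 = 1 + R)
(232 + (109 - 40)) + b(11, -9) = (232 + (109 - 40)) + (1 + 11) = (232 + 69) + 12 = 301 + 12 = 313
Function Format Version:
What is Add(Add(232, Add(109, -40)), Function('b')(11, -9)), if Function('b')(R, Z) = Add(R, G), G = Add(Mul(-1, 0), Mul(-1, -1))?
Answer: 313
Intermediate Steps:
G = 1 (G = Add(0, 1) = 1)
Function('b')(R, Z) = Add(1, R) (Function('b')(R, Z) = Add(R, 1) = Add(1, R))
Add(Add(232, Add(109, -40)), Function('b')(11, -9)) = Add(Add(232, Add(109, -40)), Add(1, 11)) = Add(Add(232, 69), 12) = Add(301, 12) = 313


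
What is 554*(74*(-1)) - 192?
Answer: -41188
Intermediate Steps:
554*(74*(-1)) - 192 = 554*(-74) - 192 = -40996 - 192 = -41188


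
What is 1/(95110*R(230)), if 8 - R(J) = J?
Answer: -1/21114420 ≈ -4.7361e-8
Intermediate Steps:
R(J) = 8 - J
1/(95110*R(230)) = 1/(95110*(8 - 1*230)) = 1/(95110*(8 - 230)) = (1/95110)/(-222) = (1/95110)*(-1/222) = -1/21114420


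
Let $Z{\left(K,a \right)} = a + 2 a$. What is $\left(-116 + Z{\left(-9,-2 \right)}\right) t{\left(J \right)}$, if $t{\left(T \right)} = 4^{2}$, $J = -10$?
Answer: $-1952$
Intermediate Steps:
$Z{\left(K,a \right)} = 3 a$
$t{\left(T \right)} = 16$
$\left(-116 + Z{\left(-9,-2 \right)}\right) t{\left(J \right)} = \left(-116 + 3 \left(-2\right)\right) 16 = \left(-116 - 6\right) 16 = \left(-122\right) 16 = -1952$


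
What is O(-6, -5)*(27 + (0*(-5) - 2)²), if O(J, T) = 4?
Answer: 124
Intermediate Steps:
O(-6, -5)*(27 + (0*(-5) - 2)²) = 4*(27 + (0*(-5) - 2)²) = 4*(27 + (0 - 2)²) = 4*(27 + (-2)²) = 4*(27 + 4) = 4*31 = 124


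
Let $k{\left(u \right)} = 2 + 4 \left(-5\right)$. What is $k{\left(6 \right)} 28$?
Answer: $-504$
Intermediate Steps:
$k{\left(u \right)} = -18$ ($k{\left(u \right)} = 2 - 20 = -18$)
$k{\left(6 \right)} 28 = \left(-18\right) 28 = -504$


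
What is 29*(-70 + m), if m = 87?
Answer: 493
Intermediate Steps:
29*(-70 + m) = 29*(-70 + 87) = 29*17 = 493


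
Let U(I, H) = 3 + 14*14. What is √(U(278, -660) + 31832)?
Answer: 3*√3559 ≈ 178.97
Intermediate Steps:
U(I, H) = 199 (U(I, H) = 3 + 196 = 199)
√(U(278, -660) + 31832) = √(199 + 31832) = √32031 = 3*√3559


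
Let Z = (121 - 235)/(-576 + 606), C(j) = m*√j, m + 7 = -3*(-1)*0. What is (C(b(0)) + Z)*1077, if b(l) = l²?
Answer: -20463/5 ≈ -4092.6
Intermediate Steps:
m = -7 (m = -7 - 3*(-1)*0 = -7 + 3*0 = -7 + 0 = -7)
C(j) = -7*√j
Z = -19/5 (Z = -114/30 = -114*1/30 = -19/5 ≈ -3.8000)
(C(b(0)) + Z)*1077 = (-7*√(0²) - 19/5)*1077 = (-7*√0 - 19/5)*1077 = (-7*0 - 19/5)*1077 = (0 - 19/5)*1077 = -19/5*1077 = -20463/5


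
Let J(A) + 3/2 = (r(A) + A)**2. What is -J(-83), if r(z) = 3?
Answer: -12797/2 ≈ -6398.5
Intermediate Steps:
J(A) = -3/2 + (3 + A)**2
-J(-83) = -(-3/2 + (3 - 83)**2) = -(-3/2 + (-80)**2) = -(-3/2 + 6400) = -1*12797/2 = -12797/2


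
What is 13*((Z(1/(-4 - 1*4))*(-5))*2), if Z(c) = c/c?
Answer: -130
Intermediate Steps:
Z(c) = 1
13*((Z(1/(-4 - 1*4))*(-5))*2) = 13*((1*(-5))*2) = 13*(-5*2) = 13*(-10) = -130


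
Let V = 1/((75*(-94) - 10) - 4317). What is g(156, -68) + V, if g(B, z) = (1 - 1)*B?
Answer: -1/11377 ≈ -8.7897e-5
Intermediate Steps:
g(B, z) = 0 (g(B, z) = 0*B = 0)
V = -1/11377 (V = 1/((-7050 - 10) - 4317) = 1/(-7060 - 4317) = 1/(-11377) = -1/11377 ≈ -8.7897e-5)
g(156, -68) + V = 0 - 1/11377 = -1/11377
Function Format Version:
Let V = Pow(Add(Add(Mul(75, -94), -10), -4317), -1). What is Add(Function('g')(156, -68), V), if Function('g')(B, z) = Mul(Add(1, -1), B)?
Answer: Rational(-1, 11377) ≈ -8.7897e-5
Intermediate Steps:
Function('g')(B, z) = 0 (Function('g')(B, z) = Mul(0, B) = 0)
V = Rational(-1, 11377) (V = Pow(Add(Add(-7050, -10), -4317), -1) = Pow(Add(-7060, -4317), -1) = Pow(-11377, -1) = Rational(-1, 11377) ≈ -8.7897e-5)
Add(Function('g')(156, -68), V) = Add(0, Rational(-1, 11377)) = Rational(-1, 11377)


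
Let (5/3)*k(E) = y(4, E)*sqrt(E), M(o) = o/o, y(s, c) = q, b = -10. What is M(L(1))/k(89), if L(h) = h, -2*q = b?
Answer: sqrt(89)/267 ≈ 0.035333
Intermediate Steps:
q = 5 (q = -1/2*(-10) = 5)
y(s, c) = 5
M(o) = 1
k(E) = 3*sqrt(E) (k(E) = 3*(5*sqrt(E))/5 = 3*sqrt(E))
M(L(1))/k(89) = 1/(3*sqrt(89)) = 1*(sqrt(89)/267) = sqrt(89)/267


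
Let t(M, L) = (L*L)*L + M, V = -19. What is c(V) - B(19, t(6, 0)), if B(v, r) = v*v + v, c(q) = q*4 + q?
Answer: -475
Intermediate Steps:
t(M, L) = M + L**3 (t(M, L) = L**2*L + M = L**3 + M = M + L**3)
c(q) = 5*q (c(q) = 4*q + q = 5*q)
B(v, r) = v + v**2 (B(v, r) = v**2 + v = v + v**2)
c(V) - B(19, t(6, 0)) = 5*(-19) - 19*(1 + 19) = -95 - 19*20 = -95 - 1*380 = -95 - 380 = -475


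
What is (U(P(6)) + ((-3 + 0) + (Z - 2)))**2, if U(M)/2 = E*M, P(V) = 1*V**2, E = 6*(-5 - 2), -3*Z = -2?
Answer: 82537225/9 ≈ 9.1708e+6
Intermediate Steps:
Z = 2/3 (Z = -1/3*(-2) = 2/3 ≈ 0.66667)
E = -42 (E = 6*(-7) = -42)
P(V) = V**2
U(M) = -84*M (U(M) = 2*(-42*M) = -84*M)
(U(P(6)) + ((-3 + 0) + (Z - 2)))**2 = (-84*6**2 + ((-3 + 0) + (2/3 - 2)))**2 = (-84*36 + (-3 - 4/3))**2 = (-3024 - 13/3)**2 = (-9085/3)**2 = 82537225/9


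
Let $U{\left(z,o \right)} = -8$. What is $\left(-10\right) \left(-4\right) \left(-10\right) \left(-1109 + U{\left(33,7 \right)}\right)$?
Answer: $446800$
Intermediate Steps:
$\left(-10\right) \left(-4\right) \left(-10\right) \left(-1109 + U{\left(33,7 \right)}\right) = \left(-10\right) \left(-4\right) \left(-10\right) \left(-1109 - 8\right) = 40 \left(-10\right) \left(-1117\right) = \left(-400\right) \left(-1117\right) = 446800$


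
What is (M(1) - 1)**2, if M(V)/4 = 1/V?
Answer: 9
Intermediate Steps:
M(V) = 4/V (M(V) = 4*(1/V) = 4/V)
(M(1) - 1)**2 = (4/1 - 1)**2 = (4*1 - 1)**2 = (4 - 1)**2 = 3**2 = 9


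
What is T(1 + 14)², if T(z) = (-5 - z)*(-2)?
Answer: 1600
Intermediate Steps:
T(z) = 10 + 2*z
T(1 + 14)² = (10 + 2*(1 + 14))² = (10 + 2*15)² = (10 + 30)² = 40² = 1600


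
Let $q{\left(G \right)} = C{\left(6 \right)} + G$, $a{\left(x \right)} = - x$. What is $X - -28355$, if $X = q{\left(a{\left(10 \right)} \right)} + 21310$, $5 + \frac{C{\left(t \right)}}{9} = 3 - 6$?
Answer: $49583$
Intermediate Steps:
$C{\left(t \right)} = -72$ ($C{\left(t \right)} = -45 + 9 \left(3 - 6\right) = -45 + 9 \left(-3\right) = -45 - 27 = -72$)
$q{\left(G \right)} = -72 + G$
$X = 21228$ ($X = \left(-72 - 10\right) + 21310 = -82 + 21310 = 21228$)
$X - -28355 = 21228 - -28355 = 21228 + 28355 = 49583$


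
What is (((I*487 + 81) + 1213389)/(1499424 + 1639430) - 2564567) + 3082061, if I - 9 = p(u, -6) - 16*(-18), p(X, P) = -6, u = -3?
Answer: 1624339467063/3138854 ≈ 5.1749e+5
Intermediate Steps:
I = 291 (I = 9 + (-6 - 16*(-18)) = 9 + (-6 + 288) = 9 + 282 = 291)
(((I*487 + 81) + 1213389)/(1499424 + 1639430) - 2564567) + 3082061 = (((291*487 + 81) + 1213389)/(1499424 + 1639430) - 2564567) + 3082061 = (((141717 + 81) + 1213389)/3138854 - 2564567) + 3082061 = ((141798 + 1213389)*(1/3138854) - 2564567) + 3082061 = (1355187*(1/3138854) - 2564567) + 3082061 = (1355187/3138854 - 2564567) + 3082061 = -8049800031031/3138854 + 3082061 = 1624339467063/3138854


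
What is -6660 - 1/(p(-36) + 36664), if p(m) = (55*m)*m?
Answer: -718907041/107944 ≈ -6660.0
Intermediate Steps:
p(m) = 55*m**2
-6660 - 1/(p(-36) + 36664) = -6660 - 1/(55*(-36)**2 + 36664) = -6660 - 1/(55*1296 + 36664) = -6660 - 1/(71280 + 36664) = -6660 - 1/107944 = -718907041/107944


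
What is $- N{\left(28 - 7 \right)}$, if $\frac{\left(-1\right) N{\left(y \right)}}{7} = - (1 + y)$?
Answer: $-154$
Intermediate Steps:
$N{\left(y \right)} = 7 + 7 y$ ($N{\left(y \right)} = - 7 \left(- (1 + y)\right) = - 7 \left(-1 - y\right) = 7 + 7 y$)
$- N{\left(28 - 7 \right)} = - (7 + 7 \left(28 - 7\right)) = - (7 + 7 \cdot 21) = - (7 + 147) = \left(-1\right) 154 = -154$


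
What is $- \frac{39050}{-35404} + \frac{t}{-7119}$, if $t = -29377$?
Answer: $\frac{659030129}{126020538} \approx 5.2295$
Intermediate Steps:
$- \frac{39050}{-35404} + \frac{t}{-7119} = - \frac{39050}{-35404} - \frac{29377}{-7119} = \left(-39050\right) \left(- \frac{1}{35404}\right) - - \frac{29377}{7119} = \frac{19525}{17702} + \frac{29377}{7119} = \frac{659030129}{126020538}$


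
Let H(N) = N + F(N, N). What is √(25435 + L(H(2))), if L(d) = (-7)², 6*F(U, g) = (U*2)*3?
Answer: 2*√6371 ≈ 159.64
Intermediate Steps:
F(U, g) = U (F(U, g) = ((U*2)*3)/6 = ((2*U)*3)/6 = (6*U)/6 = U)
H(N) = 2*N (H(N) = N + N = 2*N)
L(d) = 49
√(25435 + L(H(2))) = √(25435 + 49) = √25484 = 2*√6371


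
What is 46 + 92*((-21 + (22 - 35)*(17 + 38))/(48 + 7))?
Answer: -65182/55 ≈ -1185.1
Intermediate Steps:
46 + 92*((-21 + (22 - 35)*(17 + 38))/(48 + 7)) = 46 + 92*((-21 - 13*55)/55) = 46 + 92*((-21 - 715)*(1/55)) = 46 + 92*(-736*1/55) = 46 + 92*(-736/55) = 46 - 67712/55 = -65182/55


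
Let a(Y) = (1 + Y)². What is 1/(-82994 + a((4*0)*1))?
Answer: -1/82993 ≈ -1.2049e-5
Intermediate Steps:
1/(-82994 + a((4*0)*1)) = 1/(-82994 + (1 + (4*0)*1)²) = 1/(-82994 + (1 + 0*1)²) = 1/(-82994 + (1 + 0)²) = 1/(-82994 + 1²) = 1/(-82994 + 1) = 1/(-82993) = -1/82993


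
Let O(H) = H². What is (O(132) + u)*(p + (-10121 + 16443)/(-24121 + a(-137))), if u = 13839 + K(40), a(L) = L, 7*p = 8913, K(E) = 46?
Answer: 3383990997850/84903 ≈ 3.9857e+7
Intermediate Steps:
p = 8913/7 (p = (⅐)*8913 = 8913/7 ≈ 1273.3)
u = 13885 (u = 13839 + 46 = 13885)
(O(132) + u)*(p + (-10121 + 16443)/(-24121 + a(-137))) = (132² + 13885)*(8913/7 + (-10121 + 16443)/(-24121 - 137)) = (17424 + 13885)*(8913/7 + 6322/(-24258)) = 31309*(8913/7 + 6322*(-1/24258)) = 31309*(8913/7 - 3161/12129) = 31309*(108083650/84903) = 3383990997850/84903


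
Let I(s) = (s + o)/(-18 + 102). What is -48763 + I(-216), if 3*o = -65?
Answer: -12288989/252 ≈ -48766.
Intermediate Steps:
o = -65/3 (o = (⅓)*(-65) = -65/3 ≈ -21.667)
I(s) = -65/252 + s/84 (I(s) = (s - 65/3)/(-18 + 102) = (-65/3 + s)/84 = (-65/3 + s)*(1/84) = -65/252 + s/84)
-48763 + I(-216) = -48763 + (-65/252 + (1/84)*(-216)) = -48763 + (-65/252 - 18/7) = -48763 - 713/252 = -12288989/252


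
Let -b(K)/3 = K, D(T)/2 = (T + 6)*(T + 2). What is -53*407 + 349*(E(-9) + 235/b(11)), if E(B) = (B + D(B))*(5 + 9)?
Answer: 4526996/33 ≈ 1.3718e+5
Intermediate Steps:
D(T) = 2*(2 + T)*(6 + T) (D(T) = 2*((T + 6)*(T + 2)) = 2*((6 + T)*(2 + T)) = 2*((2 + T)*(6 + T)) = 2*(2 + T)*(6 + T))
b(K) = -3*K
E(B) = 336 + 28*B**2 + 238*B (E(B) = (B + (24 + 2*B**2 + 16*B))*(5 + 9) = (24 + 2*B**2 + 17*B)*14 = 336 + 28*B**2 + 238*B)
-53*407 + 349*(E(-9) + 235/b(11)) = -53*407 + 349*((336 + 28*(-9)**2 + 238*(-9)) + 235/((-3*11))) = -21571 + 349*((336 + 28*81 - 2142) + 235/(-33)) = -21571 + 349*((336 + 2268 - 2142) + 235*(-1/33)) = -21571 + 349*(462 - 235/33) = -21571 + 349*(15011/33) = -21571 + 5238839/33 = 4526996/33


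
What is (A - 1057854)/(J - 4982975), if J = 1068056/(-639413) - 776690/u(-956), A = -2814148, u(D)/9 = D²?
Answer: 10182286977355868112/13103841222354665957 ≈ 0.77705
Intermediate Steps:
u(D) = 9*D²
J = -4640919569357/2629721518056 (J = 1068056/(-639413) - 776690/(9*(-956)²) = 1068056*(-1/639413) - 776690/(9*913936) = -1068056/639413 - 776690/8225424 = -1068056/639413 - 776690*1/8225424 = -1068056/639413 - 388345/4112712 = -4640919569357/2629721518056 ≈ -1.7648)
(A - 1057854)/(J - 4982975) = (-2814148 - 1057854)/(-4640919569357/2629721518056 - 4982975) = -3872002/(-13103841222354665957/2629721518056) = -3872002*(-2629721518056/13103841222354665957) = 10182286977355868112/13103841222354665957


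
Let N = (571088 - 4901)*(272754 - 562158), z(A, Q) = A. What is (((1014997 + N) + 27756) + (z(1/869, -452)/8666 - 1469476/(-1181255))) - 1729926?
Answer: -1457633581436759085714511/8895740816270 ≈ -1.6386e+11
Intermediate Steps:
N = -163856782548 (N = 566187*(-289404) = -163856782548)
(((1014997 + N) + 27756) + (z(1/869, -452)/8666 - 1469476/(-1181255))) - 1729926 = (((1014997 - 163856782548) + 27756) + (1/(869*8666) - 1469476/(-1181255))) - 1729926 = ((-163855767551 + 27756) + ((1/869)*(1/8666) - 1469476*(-1/1181255))) - 1729926 = (-163855739795 + (1/7530754 + 1469476/1181255)) - 1729926 = (-163855739795 + 11066263446159/8895740816270) - 1729926 = -1457618192463431759018491/8895740816270 - 1729926 = -1457633581436759085714511/8895740816270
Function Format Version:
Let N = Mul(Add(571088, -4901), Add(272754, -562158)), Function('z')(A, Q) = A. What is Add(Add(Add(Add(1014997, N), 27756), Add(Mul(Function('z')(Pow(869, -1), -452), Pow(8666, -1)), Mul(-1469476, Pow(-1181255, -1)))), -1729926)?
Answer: Rational(-1457633581436759085714511, 8895740816270) ≈ -1.6386e+11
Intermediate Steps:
N = -163856782548 (N = Mul(566187, -289404) = -163856782548)
Add(Add(Add(Add(1014997, N), 27756), Add(Mul(Function('z')(Pow(869, -1), -452), Pow(8666, -1)), Mul(-1469476, Pow(-1181255, -1)))), -1729926) = Add(Add(Add(Add(1014997, -163856782548), 27756), Add(Mul(Pow(869, -1), Pow(8666, -1)), Mul(-1469476, Pow(-1181255, -1)))), -1729926) = Add(Add(Add(-163855767551, 27756), Add(Mul(Rational(1, 869), Rational(1, 8666)), Mul(-1469476, Rational(-1, 1181255)))), -1729926) = Add(Add(-163855739795, Add(Rational(1, 7530754), Rational(1469476, 1181255))), -1729926) = Add(Add(-163855739795, Rational(11066263446159, 8895740816270)), -1729926) = Add(Rational(-1457618192463431759018491, 8895740816270), -1729926) = Rational(-1457633581436759085714511, 8895740816270)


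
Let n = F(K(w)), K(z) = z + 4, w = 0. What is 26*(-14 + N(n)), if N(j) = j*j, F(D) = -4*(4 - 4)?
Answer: -364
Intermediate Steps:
K(z) = 4 + z
F(D) = 0 (F(D) = -4*0 = 0)
n = 0
N(j) = j²
26*(-14 + N(n)) = 26*(-14 + 0²) = 26*(-14 + 0) = 26*(-14) = -364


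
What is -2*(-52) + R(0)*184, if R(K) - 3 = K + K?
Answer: 656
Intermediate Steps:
R(K) = 3 + 2*K (R(K) = 3 + (K + K) = 3 + 2*K)
-2*(-52) + R(0)*184 = -2*(-52) + (3 + 2*0)*184 = 104 + (3 + 0)*184 = 104 + 3*184 = 104 + 552 = 656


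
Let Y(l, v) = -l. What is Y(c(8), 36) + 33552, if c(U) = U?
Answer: 33544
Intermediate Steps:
Y(c(8), 36) + 33552 = -1*8 + 33552 = -8 + 33552 = 33544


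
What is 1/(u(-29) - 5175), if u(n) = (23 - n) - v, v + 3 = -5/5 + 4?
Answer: -1/5123 ≈ -0.00019520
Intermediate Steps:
v = 0 (v = -3 + (-5/5 + 4) = -3 + (-5*⅕ + 4) = -3 + (-1 + 4) = -3 + 3 = 0)
u(n) = 23 - n (u(n) = (23 - n) - 1*0 = (23 - n) + 0 = 23 - n)
1/(u(-29) - 5175) = 1/((23 - 1*(-29)) - 5175) = 1/((23 + 29) - 5175) = 1/(52 - 5175) = 1/(-5123) = -1/5123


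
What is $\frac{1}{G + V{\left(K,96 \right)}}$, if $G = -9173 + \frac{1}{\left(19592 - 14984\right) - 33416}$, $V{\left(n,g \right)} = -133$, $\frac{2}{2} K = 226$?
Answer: $- \frac{28808}{268087249} \approx -0.00010746$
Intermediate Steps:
$K = 226$
$G = - \frac{264255785}{28808}$ ($G = -9173 + \frac{1}{\left(19592 - 14984\right) - 33416} = -9173 + \frac{1}{4608 - 33416} = -9173 + \frac{1}{-28808} = -9173 - \frac{1}{28808} = - \frac{264255785}{28808} \approx -9173.0$)
$\frac{1}{G + V{\left(K,96 \right)}} = \frac{1}{- \frac{264255785}{28808} - 133} = \frac{1}{- \frac{268087249}{28808}} = - \frac{28808}{268087249}$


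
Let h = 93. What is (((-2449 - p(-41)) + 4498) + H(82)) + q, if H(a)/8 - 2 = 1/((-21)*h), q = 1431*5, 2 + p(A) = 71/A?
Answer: 738571541/80073 ≈ 9223.7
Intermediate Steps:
p(A) = -2 + 71/A
q = 7155
H(a) = 31240/1953 (H(a) = 16 + 8*(1/(-21*93)) = 16 + 8*(-1/21*1/93) = 16 + 8*(-1/1953) = 16 - 8/1953 = 31240/1953)
(((-2449 - p(-41)) + 4498) + H(82)) + q = (((-2449 - (-2 + 71/(-41))) + 4498) + 31240/1953) + 7155 = (((-2449 - (-2 + 71*(-1/41))) + 4498) + 31240/1953) + 7155 = (((-2449 - (-2 - 71/41)) + 4498) + 31240/1953) + 7155 = (((-2449 - 1*(-153/41)) + 4498) + 31240/1953) + 7155 = (((-2449 + 153/41) + 4498) + 31240/1953) + 7155 = ((-100256/41 + 4498) + 31240/1953) + 7155 = (84162/41 + 31240/1953) + 7155 = 165649226/80073 + 7155 = 738571541/80073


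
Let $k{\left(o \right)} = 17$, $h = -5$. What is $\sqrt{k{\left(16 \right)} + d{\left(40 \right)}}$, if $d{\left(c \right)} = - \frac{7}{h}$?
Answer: $\frac{2 \sqrt{115}}{5} \approx 4.2895$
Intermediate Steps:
$d{\left(c \right)} = \frac{7}{5}$ ($d{\left(c \right)} = - \frac{7}{-5} = \left(-7\right) \left(- \frac{1}{5}\right) = \frac{7}{5}$)
$\sqrt{k{\left(16 \right)} + d{\left(40 \right)}} = \sqrt{17 + \frac{7}{5}} = \sqrt{\frac{92}{5}} = \frac{2 \sqrt{115}}{5}$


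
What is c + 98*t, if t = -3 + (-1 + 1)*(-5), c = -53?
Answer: -347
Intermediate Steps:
t = -3 (t = -3 + 0*(-5) = -3 + 0 = -3)
c + 98*t = -53 + 98*(-3) = -53 - 294 = -347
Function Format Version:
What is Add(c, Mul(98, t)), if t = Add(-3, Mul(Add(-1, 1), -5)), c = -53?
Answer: -347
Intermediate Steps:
t = -3 (t = Add(-3, Mul(0, -5)) = Add(-3, 0) = -3)
Add(c, Mul(98, t)) = Add(-53, Mul(98, -3)) = Add(-53, -294) = -347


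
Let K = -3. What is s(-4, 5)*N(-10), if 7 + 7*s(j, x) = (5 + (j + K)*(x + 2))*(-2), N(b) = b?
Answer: -810/7 ≈ -115.71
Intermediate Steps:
s(j, x) = -17/7 - 2*(-3 + j)*(2 + x)/7 (s(j, x) = -1 + ((5 + (j - 3)*(x + 2))*(-2))/7 = -1 + ((5 + (-3 + j)*(2 + x))*(-2))/7 = -1 + (-10 - 2*(-3 + j)*(2 + x))/7 = -1 + (-10/7 - 2*(-3 + j)*(2 + x)/7) = -17/7 - 2*(-3 + j)*(2 + x)/7)
s(-4, 5)*N(-10) = (-5/7 - 4/7*(-4) + (6/7)*5 - 2/7*(-4)*5)*(-10) = (-5/7 + 16/7 + 30/7 + 40/7)*(-10) = (81/7)*(-10) = -810/7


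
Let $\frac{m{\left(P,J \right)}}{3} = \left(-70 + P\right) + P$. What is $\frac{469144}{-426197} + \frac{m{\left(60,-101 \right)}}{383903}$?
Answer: $- \frac{180041859482}{163618306891} \approx -1.1004$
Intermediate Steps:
$m{\left(P,J \right)} = -210 + 6 P$ ($m{\left(P,J \right)} = 3 \left(\left(-70 + P\right) + P\right) = 3 \left(-70 + 2 P\right) = -210 + 6 P$)
$\frac{469144}{-426197} + \frac{m{\left(60,-101 \right)}}{383903} = \frac{469144}{-426197} + \frac{-210 + 6 \cdot 60}{383903} = 469144 \left(- \frac{1}{426197}\right) + \left(-210 + 360\right) \frac{1}{383903} = - \frac{469144}{426197} + 150 \cdot \frac{1}{383903} = - \frac{469144}{426197} + \frac{150}{383903} = - \frac{180041859482}{163618306891}$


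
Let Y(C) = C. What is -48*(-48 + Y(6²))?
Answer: 576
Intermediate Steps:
-48*(-48 + Y(6²)) = -48*(-48 + 6²) = -48*(-48 + 36) = -48*(-12) = 576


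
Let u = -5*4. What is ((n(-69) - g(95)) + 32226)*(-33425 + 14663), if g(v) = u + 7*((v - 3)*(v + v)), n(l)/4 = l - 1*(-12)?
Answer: 1694996604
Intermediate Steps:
n(l) = 48 + 4*l (n(l) = 4*(l - 1*(-12)) = 4*(l + 12) = 4*(12 + l) = 48 + 4*l)
u = -20
g(v) = -20 + 14*v*(-3 + v) (g(v) = -20 + 7*((v - 3)*(v + v)) = -20 + 7*((-3 + v)*(2*v)) = -20 + 7*(2*v*(-3 + v)) = -20 + 14*v*(-3 + v))
((n(-69) - g(95)) + 32226)*(-33425 + 14663) = (((48 + 4*(-69)) - (-20 - 42*95 + 14*95**2)) + 32226)*(-33425 + 14663) = (((48 - 276) - (-20 - 3990 + 14*9025)) + 32226)*(-18762) = ((-228 - (-20 - 3990 + 126350)) + 32226)*(-18762) = ((-228 - 1*122340) + 32226)*(-18762) = ((-228 - 122340) + 32226)*(-18762) = (-122568 + 32226)*(-18762) = -90342*(-18762) = 1694996604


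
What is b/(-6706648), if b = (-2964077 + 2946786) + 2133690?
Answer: -2116399/6706648 ≈ -0.31557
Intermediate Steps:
b = 2116399 (b = -17291 + 2133690 = 2116399)
b/(-6706648) = 2116399/(-6706648) = 2116399*(-1/6706648) = -2116399/6706648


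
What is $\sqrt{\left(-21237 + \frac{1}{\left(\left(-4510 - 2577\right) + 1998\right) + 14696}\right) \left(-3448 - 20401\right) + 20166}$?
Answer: $\frac{2 \sqrt{11686816365856957}}{9607} \approx 22506.0$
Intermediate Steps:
$\sqrt{\left(-21237 + \frac{1}{\left(\left(-4510 - 2577\right) + 1998\right) + 14696}\right) \left(-3448 - 20401\right) + 20166} = \sqrt{\left(-21237 + \frac{1}{\left(-7087 + 1998\right) + 14696}\right) \left(-23849\right) + 20166} = \sqrt{\left(-21237 + \frac{1}{-5089 + 14696}\right) \left(-23849\right) + 20166} = \sqrt{\left(-21237 + \frac{1}{9607}\right) \left(-23849\right) + 20166} = \sqrt{\left(- \frac{204023858}{9607}\right) \left(-23849\right) + 20166} = \sqrt{\frac{4865764989442}{9607} + 20166} = \sqrt{\frac{4865958724204}{9607}} = \frac{2 \sqrt{11686816365856957}}{9607}$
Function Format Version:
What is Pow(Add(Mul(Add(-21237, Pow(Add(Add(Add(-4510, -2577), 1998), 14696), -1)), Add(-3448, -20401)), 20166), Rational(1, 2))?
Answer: Mul(Rational(2, 9607), Pow(11686816365856957, Rational(1, 2))) ≈ 22506.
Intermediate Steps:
Pow(Add(Mul(Add(-21237, Pow(Add(Add(Add(-4510, -2577), 1998), 14696), -1)), Add(-3448, -20401)), 20166), Rational(1, 2)) = Pow(Add(Mul(Add(-21237, Pow(Add(Add(-7087, 1998), 14696), -1)), -23849), 20166), Rational(1, 2)) = Pow(Add(Mul(Add(-21237, Pow(Add(-5089, 14696), -1)), -23849), 20166), Rational(1, 2)) = Pow(Add(Mul(Add(-21237, Pow(9607, -1)), -23849), 20166), Rational(1, 2)) = Pow(Add(Mul(Add(-21237, Rational(1, 9607)), -23849), 20166), Rational(1, 2)) = Pow(Add(Mul(Rational(-204023858, 9607), -23849), 20166), Rational(1, 2)) = Pow(Add(Rational(4865764989442, 9607), 20166), Rational(1, 2)) = Pow(Rational(4865958724204, 9607), Rational(1, 2)) = Mul(Rational(2, 9607), Pow(11686816365856957, Rational(1, 2)))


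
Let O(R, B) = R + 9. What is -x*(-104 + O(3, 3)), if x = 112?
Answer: 10304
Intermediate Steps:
O(R, B) = 9 + R
-x*(-104 + O(3, 3)) = -112*(-104 + (9 + 3)) = -112*(-104 + 12) = -112*(-92) = -1*(-10304) = 10304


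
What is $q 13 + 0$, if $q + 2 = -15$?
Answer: $-221$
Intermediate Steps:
$q = -17$ ($q = -2 - 15 = -17$)
$q 13 + 0 = \left(-17\right) 13 + 0 = -221 + 0 = -221$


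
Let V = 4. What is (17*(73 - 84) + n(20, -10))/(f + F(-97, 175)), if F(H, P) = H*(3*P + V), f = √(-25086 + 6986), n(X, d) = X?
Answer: 8569271/2633042069 + 1670*I*√181/2633042069 ≈ 0.0032545 + 8.5329e-6*I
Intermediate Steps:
f = 10*I*√181 (f = √(-18100) = 10*I*√181 ≈ 134.54*I)
F(H, P) = H*(4 + 3*P) (F(H, P) = H*(3*P + 4) = H*(4 + 3*P))
(17*(73 - 84) + n(20, -10))/(f + F(-97, 175)) = (17*(73 - 84) + 20)/(10*I*√181 - 97*(4 + 3*175)) = (17*(-11) + 20)/(10*I*√181 - 97*(4 + 525)) = (-187 + 20)/(10*I*√181 - 97*529) = -167/(10*I*√181 - 51313) = -167/(-51313 + 10*I*√181)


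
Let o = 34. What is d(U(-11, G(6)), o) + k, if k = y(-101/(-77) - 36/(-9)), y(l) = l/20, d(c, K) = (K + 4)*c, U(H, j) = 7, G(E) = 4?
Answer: 410049/1540 ≈ 266.27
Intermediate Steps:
d(c, K) = c*(4 + K) (d(c, K) = (4 + K)*c = c*(4 + K))
y(l) = l/20 (y(l) = l*(1/20) = l/20)
k = 409/1540 (k = (-101/(-77) - 36/(-9))/20 = (-101*(-1/77) - 36*(-⅑))/20 = (101/77 + 4)/20 = (1/20)*(409/77) = 409/1540 ≈ 0.26558)
d(U(-11, G(6)), o) + k = 7*(4 + 34) + 409/1540 = 7*38 + 409/1540 = 266 + 409/1540 = 410049/1540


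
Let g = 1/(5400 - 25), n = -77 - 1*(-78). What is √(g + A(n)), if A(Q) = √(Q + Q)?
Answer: √(215 + 1155625*√2)/1075 ≈ 1.1893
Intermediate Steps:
n = 1 (n = -77 + 78 = 1)
g = 1/5375 ≈ 0.00018605
A(Q) = √2*√Q (A(Q) = √(2*Q) = √2*√Q)
√(g + A(n)) = √(1/5375 + √2*√1) = √(1/5375 + √2*1) = √(1/5375 + √2)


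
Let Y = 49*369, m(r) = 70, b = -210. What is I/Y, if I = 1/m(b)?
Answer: 1/1265670 ≈ 7.9010e-7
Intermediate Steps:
I = 1/70 ≈ 0.014286
Y = 18081
I/Y = (1/70)/18081 = (1/70)*(1/18081) = 1/1265670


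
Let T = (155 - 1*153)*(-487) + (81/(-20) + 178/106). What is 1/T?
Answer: -1060/1034953 ≈ -0.0010242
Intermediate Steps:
T = -1034953/1060 (T = (155 - 153)*(-487) + (81*(-1/20) + 178*(1/106)) = 2*(-487) + (-81/20 + 89/53) = -974 - 2513/1060 = -1034953/1060 ≈ -976.37)
1/T = 1/(-1034953/1060) = -1060/1034953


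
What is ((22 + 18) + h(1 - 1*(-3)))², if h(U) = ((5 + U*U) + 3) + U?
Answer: 4624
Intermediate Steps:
h(U) = 8 + U + U² (h(U) = ((5 + U²) + 3) + U = (8 + U²) + U = 8 + U + U²)
((22 + 18) + h(1 - 1*(-3)))² = ((22 + 18) + (8 + (1 - 1*(-3)) + (1 - 1*(-3))²))² = (40 + (8 + (1 + 3) + (1 + 3)²))² = (40 + (8 + 4 + 4²))² = (40 + (8 + 4 + 16))² = (40 + 28)² = 68² = 4624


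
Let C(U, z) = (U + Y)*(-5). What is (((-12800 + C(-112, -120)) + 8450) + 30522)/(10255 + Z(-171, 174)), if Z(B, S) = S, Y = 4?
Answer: 26712/10429 ≈ 2.5613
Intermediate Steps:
C(U, z) = -20 - 5*U (C(U, z) = (U + 4)*(-5) = (4 + U)*(-5) = -20 - 5*U)
(((-12800 + C(-112, -120)) + 8450) + 30522)/(10255 + Z(-171, 174)) = (((-12800 + (-20 - 5*(-112))) + 8450) + 30522)/(10255 + 174) = (((-12800 + (-20 + 560)) + 8450) + 30522)/10429 = (((-12800 + 540) + 8450) + 30522)*(1/10429) = ((-12260 + 8450) + 30522)*(1/10429) = (-3810 + 30522)*(1/10429) = 26712*(1/10429) = 26712/10429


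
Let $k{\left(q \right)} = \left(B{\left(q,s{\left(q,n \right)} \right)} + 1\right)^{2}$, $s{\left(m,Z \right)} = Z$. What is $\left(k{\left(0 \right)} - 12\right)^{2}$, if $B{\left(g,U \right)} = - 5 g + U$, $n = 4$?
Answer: $169$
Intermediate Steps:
$B{\left(g,U \right)} = U - 5 g$
$k{\left(q \right)} = \left(5 - 5 q\right)^{2}$ ($k{\left(q \right)} = \left(\left(4 - 5 q\right) + 1\right)^{2} = \left(5 - 5 q\right)^{2}$)
$\left(k{\left(0 \right)} - 12\right)^{2} = \left(25 \left(-1 + 0\right)^{2} - 12\right)^{2} = \left(25 \left(-1\right)^{2} - 12\right)^{2} = \left(25 \cdot 1 - 12\right)^{2} = \left(25 - 12\right)^{2} = 13^{2} = 169$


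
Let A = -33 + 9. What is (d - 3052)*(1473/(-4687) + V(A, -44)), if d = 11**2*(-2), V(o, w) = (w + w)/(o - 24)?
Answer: -23452731/4687 ≈ -5003.8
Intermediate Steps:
A = -24
V(o, w) = 2*w/(-24 + o) (V(o, w) = (2*w)/(-24 + o) = 2*w/(-24 + o))
d = -242 (d = 121*(-2) = -242)
(d - 3052)*(1473/(-4687) + V(A, -44)) = (-242 - 3052)*(1473/(-4687) + 2*(-44)/(-24 - 24)) = -3294*(1473*(-1/4687) + 2*(-44)/(-48)) = -3294*(-1473/4687 + 2*(-44)*(-1/48)) = -3294*(-1473/4687 + 11/6) = -3294*42719/28122 = -23452731/4687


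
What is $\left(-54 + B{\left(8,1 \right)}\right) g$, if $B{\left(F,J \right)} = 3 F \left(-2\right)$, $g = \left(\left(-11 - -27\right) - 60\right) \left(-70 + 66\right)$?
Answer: $-17952$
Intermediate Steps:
$g = 176$ ($g = \left(\left(-11 + 27\right) - 60\right) \left(-4\right) = \left(16 - 60\right) \left(-4\right) = \left(-44\right) \left(-4\right) = 176$)
$B{\left(F,J \right)} = - 6 F$
$\left(-54 + B{\left(8,1 \right)}\right) g = \left(-54 - 48\right) 176 = \left(-102\right) 176 = -17952$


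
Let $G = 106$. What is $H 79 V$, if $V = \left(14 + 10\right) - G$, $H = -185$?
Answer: $1198430$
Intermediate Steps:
$V = -82$ ($V = \left(14 + 10\right) - 106 = 24 - 106 = -82$)
$H 79 V = \left(-185\right) 79 \left(-82\right) = \left(-14615\right) \left(-82\right) = 1198430$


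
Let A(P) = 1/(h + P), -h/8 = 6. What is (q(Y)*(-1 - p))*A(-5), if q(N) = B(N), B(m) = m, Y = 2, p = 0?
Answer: 2/53 ≈ 0.037736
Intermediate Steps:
h = -48 (h = -8*6 = -48)
A(P) = 1/(-48 + P)
q(N) = N
(q(Y)*(-1 - p))*A(-5) = (2*(-1 - 1*0))/(-48 - 5) = (2*(-1 + 0))/(-53) = (2*(-1))*(-1/53) = -2*(-1/53) = 2/53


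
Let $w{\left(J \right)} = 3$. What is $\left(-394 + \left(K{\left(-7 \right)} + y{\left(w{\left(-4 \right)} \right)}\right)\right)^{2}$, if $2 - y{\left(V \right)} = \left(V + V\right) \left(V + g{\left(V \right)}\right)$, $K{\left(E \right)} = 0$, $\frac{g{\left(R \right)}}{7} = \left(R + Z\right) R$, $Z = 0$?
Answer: $620944$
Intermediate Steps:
$g{\left(R \right)} = 7 R^{2}$ ($g{\left(R \right)} = 7 \left(R + 0\right) R = 7 R R = 7 R^{2}$)
$y{\left(V \right)} = 2 - 2 V \left(V + 7 V^{2}\right)$ ($y{\left(V \right)} = 2 - \left(V + V\right) \left(V + 7 V^{2}\right) = 2 - 2 V \left(V + 7 V^{2}\right)$)
$\left(-394 + \left(K{\left(-7 \right)} + y{\left(w{\left(-4 \right)} \right)}\right)\right)^{2} = \left(-394 - \left(-2 + 18 + 378\right)\right)^{2} = \left(-394 + \left(0 - 394\right)\right)^{2} = \left(-394 - 394\right)^{2} = \left(-788\right)^{2} = 620944$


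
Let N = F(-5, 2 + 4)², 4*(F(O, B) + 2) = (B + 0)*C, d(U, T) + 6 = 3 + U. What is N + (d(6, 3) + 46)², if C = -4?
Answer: 2465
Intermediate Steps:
d(U, T) = -3 + U (d(U, T) = -6 + (3 + U) = -3 + U)
F(O, B) = -2 - B (F(O, B) = -2 + ((B + 0)*(-4))/4 = -2 + (B*(-4))/4 = -2 + (-4*B)/4 = -2 - B)
N = 64 (N = (-2 - (2 + 4))² = (-2 - 1*6)² = (-2 - 6)² = (-8)² = 64)
N + (d(6, 3) + 46)² = 64 + ((-3 + 6) + 46)² = 64 + (3 + 46)² = 64 + 49² = 64 + 2401 = 2465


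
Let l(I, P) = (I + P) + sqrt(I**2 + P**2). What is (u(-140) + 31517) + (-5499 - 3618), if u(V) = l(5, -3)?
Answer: 22402 + sqrt(34) ≈ 22408.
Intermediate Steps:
l(I, P) = I + P + sqrt(I**2 + P**2)
u(V) = 2 + sqrt(34) (u(V) = 5 - 3 + sqrt(5**2 + (-3)**2) = 5 - 3 + sqrt(25 + 9) = 5 - 3 + sqrt(34) = 2 + sqrt(34))
(u(-140) + 31517) + (-5499 - 3618) = ((2 + sqrt(34)) + 31517) + (-5499 - 3618) = (31519 + sqrt(34)) - 9117 = 22402 + sqrt(34)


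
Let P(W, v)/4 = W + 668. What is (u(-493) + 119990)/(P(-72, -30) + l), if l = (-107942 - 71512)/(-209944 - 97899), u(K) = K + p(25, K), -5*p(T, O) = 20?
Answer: 36785083599/734077166 ≈ 50.111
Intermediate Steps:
p(T, O) = -4 (p(T, O) = -⅕*20 = -4)
P(W, v) = 2672 + 4*W (P(W, v) = 4*(W + 668) = 4*(668 + W) = 2672 + 4*W)
u(K) = -4 + K (u(K) = K - 4 = -4 + K)
l = 179454/307843 (l = -179454/(-307843) = -179454*(-1/307843) = 179454/307843 ≈ 0.58294)
(u(-493) + 119990)/(P(-72, -30) + l) = ((-4 - 493) + 119990)/((2672 + 4*(-72)) + 179454/307843) = (-497 + 119990)/((2672 - 288) + 179454/307843) = 119493/(2384 + 179454/307843) = 119493/(734077166/307843) = 119493*(307843/734077166) = 36785083599/734077166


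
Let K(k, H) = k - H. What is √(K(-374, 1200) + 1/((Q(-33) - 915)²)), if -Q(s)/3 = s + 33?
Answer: I*√1317792149/915 ≈ 39.674*I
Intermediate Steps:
Q(s) = -99 - 3*s (Q(s) = -3*(s + 33) = -3*(33 + s) = -99 - 3*s)
√(K(-374, 1200) + 1/((Q(-33) - 915)²)) = √((-374 - 1*1200) + 1/(((-99 - 3*(-33)) - 915)²)) = √((-374 - 1200) + 1/(((-99 + 99) - 915)²)) = √(-1574 + 1/((0 - 915)²)) = √(-1574 + 1/((-915)²)) = √(-1574 + 1/837225) = √(-1317792149/837225) = I*√1317792149/915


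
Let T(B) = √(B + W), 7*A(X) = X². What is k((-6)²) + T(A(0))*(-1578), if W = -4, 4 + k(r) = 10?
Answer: 6 - 3156*I ≈ 6.0 - 3156.0*I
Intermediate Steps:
k(r) = 6 (k(r) = -4 + 10 = 6)
A(X) = X²/7
T(B) = √(-4 + B) (T(B) = √(B - 4) = √(-4 + B))
k((-6)²) + T(A(0))*(-1578) = 6 + √(-4 + (⅐)*0²)*(-1578) = 6 + √(-4 + (⅐)*0)*(-1578) = 6 + √(-4 + 0)*(-1578) = 6 + √(-4)*(-1578) = 6 + (2*I)*(-1578) = 6 - 3156*I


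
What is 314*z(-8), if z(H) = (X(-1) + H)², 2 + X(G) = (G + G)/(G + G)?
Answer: 25434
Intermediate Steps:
X(G) = -1 (X(G) = -2 + (G + G)/(G + G) = -2 + (2*G)/((2*G)) = -2 + (2*G)*(1/(2*G)) = -2 + 1 = -1)
z(H) = (-1 + H)²
314*z(-8) = 314*(-1 - 8)² = 314*(-9)² = 314*81 = 25434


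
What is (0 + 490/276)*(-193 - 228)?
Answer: -103145/138 ≈ -747.43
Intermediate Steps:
(0 + 490/276)*(-193 - 228) = (0 + 490*(1/276))*(-421) = (0 + 245/138)*(-421) = (245/138)*(-421) = -103145/138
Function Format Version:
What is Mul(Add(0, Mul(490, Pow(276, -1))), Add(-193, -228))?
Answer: Rational(-103145, 138) ≈ -747.43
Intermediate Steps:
Mul(Add(0, Mul(490, Pow(276, -1))), Add(-193, -228)) = Mul(Add(0, Mul(490, Rational(1, 276))), -421) = Mul(Add(0, Rational(245, 138)), -421) = Mul(Rational(245, 138), -421) = Rational(-103145, 138)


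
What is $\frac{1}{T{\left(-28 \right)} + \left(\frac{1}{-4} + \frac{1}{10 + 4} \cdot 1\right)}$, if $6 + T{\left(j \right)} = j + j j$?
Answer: $\frac{28}{20995} \approx 0.0013337$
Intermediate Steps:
$T{\left(j \right)} = -6 + j + j^{2}$ ($T{\left(j \right)} = -6 + \left(j + j j\right) = -6 + \left(j + j^{2}\right) = -6 + j + j^{2}$)
$\frac{1}{T{\left(-28 \right)} + \left(\frac{1}{-4} + \frac{1}{10 + 4} \cdot 1\right)} = \frac{1}{\left(-6 - 28 + \left(-28\right)^{2}\right) + \left(\frac{1}{-4} + \frac{1}{10 + 4} \cdot 1\right)} = \frac{1}{\left(-6 - 28 + 784\right) - \left(\frac{1}{4} - \frac{1}{14} \cdot 1\right)} = \frac{1}{750 + \left(- \frac{1}{4} + \frac{1}{14} \cdot 1\right)} = \frac{1}{750 + \left(- \frac{1}{4} + \frac{1}{14}\right)} = \frac{1}{750 - \frac{5}{28}} = \frac{1}{\frac{20995}{28}} = \frac{28}{20995}$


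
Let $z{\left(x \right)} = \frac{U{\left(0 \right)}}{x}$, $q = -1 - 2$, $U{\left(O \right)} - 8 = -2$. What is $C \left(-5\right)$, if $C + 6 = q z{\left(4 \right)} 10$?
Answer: $255$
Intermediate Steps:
$U{\left(O \right)} = 6$ ($U{\left(O \right)} = 8 - 2 = 6$)
$q = -3$
$z{\left(x \right)} = \frac{6}{x}$
$C = -51$ ($C = -6 + - 3 \cdot \frac{6}{4} \cdot 10 = -6 + - 3 \cdot 6 \cdot \frac{1}{4} \cdot 10 = -6 + \left(-3\right) \frac{3}{2} \cdot 10 = -6 - 45 = -51$)
$C \left(-5\right) = \left(-51\right) \left(-5\right) = 255$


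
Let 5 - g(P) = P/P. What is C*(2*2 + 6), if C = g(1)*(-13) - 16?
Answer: -680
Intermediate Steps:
g(P) = 4 (g(P) = 5 - P/P = 5 - 1*1 = 5 - 1 = 4)
C = -68 (C = 4*(-13) - 16 = -52 - 16 = -68)
C*(2*2 + 6) = -68*(2*2 + 6) = -68*(4 + 6) = -68*10 = -680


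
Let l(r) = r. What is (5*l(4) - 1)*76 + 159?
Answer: 1603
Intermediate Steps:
(5*l(4) - 1)*76 + 159 = (5*4 - 1)*76 + 159 = (20 - 1)*76 + 159 = 19*76 + 159 = 1444 + 159 = 1603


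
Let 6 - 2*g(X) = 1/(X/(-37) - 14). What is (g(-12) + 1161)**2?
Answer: 1387695780025/1024144 ≈ 1.3550e+6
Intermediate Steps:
g(X) = 3 - 1/(2*(-14 - X/37)) (g(X) = 3 - 1/(2*(X/(-37) - 14)) = 3 - 1/(2*(X*(-1/37) - 14)) = 3 - 1/(2*(-X/37 - 14)) = 3 - 1/(2*(-14 - X/37)))
(g(-12) + 1161)**2 = ((3145 + 6*(-12))/(2*(518 - 12)) + 1161)**2 = ((1/2)*(3145 - 72)/506 + 1161)**2 = ((1/2)*(1/506)*3073 + 1161)**2 = (3073/1012 + 1161)**2 = (1178005/1012)**2 = 1387695780025/1024144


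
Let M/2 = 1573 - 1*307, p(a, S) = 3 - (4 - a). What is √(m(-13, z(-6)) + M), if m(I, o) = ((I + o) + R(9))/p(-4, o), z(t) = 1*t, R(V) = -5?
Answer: 2*√15855/5 ≈ 50.367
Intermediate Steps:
z(t) = t
p(a, S) = -1 + a (p(a, S) = 3 + (-4 + a) = -1 + a)
m(I, o) = 1 - I/5 - o/5 (m(I, o) = ((I + o) - 5)/(-1 - 4) = (-5 + I + o)/(-5) = (-5 + I + o)*(-⅕) = 1 - I/5 - o/5)
M = 2532 (M = 2*(1573 - 1*307) = 2*(1573 - 307) = 2*1266 = 2532)
√(m(-13, z(-6)) + M) = √((1 - ⅕*(-13) - ⅕*(-6)) + 2532) = √((1 + 13/5 + 6/5) + 2532) = √(24/5 + 2532) = √(12684/5) = 2*√15855/5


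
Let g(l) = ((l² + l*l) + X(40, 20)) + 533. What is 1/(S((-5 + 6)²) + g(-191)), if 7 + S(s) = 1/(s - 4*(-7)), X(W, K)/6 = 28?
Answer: 29/2136025 ≈ 1.3577e-5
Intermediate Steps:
X(W, K) = 168 (X(W, K) = 6*28 = 168)
g(l) = 701 + 2*l² (g(l) = ((l² + l*l) + 168) + 533 = ((l² + l²) + 168) + 533 = (2*l² + 168) + 533 = (168 + 2*l²) + 533 = 701 + 2*l²)
S(s) = -7 + 1/(28 + s) (S(s) = -7 + 1/(s - 4*(-7)) = -7 + 1/(s + 28) = -7 + 1/(28 + s))
1/(S((-5 + 6)²) + g(-191)) = 1/((-195 - 7*(-5 + 6)²)/(28 + (-5 + 6)²) + (701 + 2*(-191)²)) = 1/((-195 - 7*1²)/(28 + 1²) + (701 + 2*36481)) = 1/((-195 - 7*1)/(28 + 1) + (701 + 72962)) = 1/((-195 - 7)/29 + 73663) = 1/((1/29)*(-202) + 73663) = 1/(-202/29 + 73663) = 1/(2136025/29) = 29/2136025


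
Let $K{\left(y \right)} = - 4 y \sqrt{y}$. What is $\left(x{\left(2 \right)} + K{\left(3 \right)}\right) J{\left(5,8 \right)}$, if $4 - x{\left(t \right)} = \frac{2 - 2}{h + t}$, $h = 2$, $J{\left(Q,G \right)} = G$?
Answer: $32 - 96 \sqrt{3} \approx -134.28$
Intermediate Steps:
$x{\left(t \right)} = 4$ ($x{\left(t \right)} = 4 - \frac{2 - 2}{2 + t} = 4 - \frac{0}{2 + t} = 4 - 0 = 4 + 0 = 4$)
$K{\left(y \right)} = - 4 y^{\frac{3}{2}}$
$\left(x{\left(2 \right)} + K{\left(3 \right)}\right) J{\left(5,8 \right)} = \left(4 - 4 \cdot 3^{\frac{3}{2}}\right) 8 = \left(4 - 4 \cdot 3 \sqrt{3}\right) 8 = \left(4 - 12 \sqrt{3}\right) 8 = 32 - 96 \sqrt{3}$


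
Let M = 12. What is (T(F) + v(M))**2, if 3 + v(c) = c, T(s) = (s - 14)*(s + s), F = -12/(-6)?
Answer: 1521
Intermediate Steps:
F = 2 (F = -12*(-1/6) = 2)
T(s) = 2*s*(-14 + s) (T(s) = (-14 + s)*(2*s) = 2*s*(-14 + s))
v(c) = -3 + c
(T(F) + v(M))**2 = (2*2*(-14 + 2) + (-3 + 12))**2 = (2*2*(-12) + 9)**2 = (-48 + 9)**2 = (-39)**2 = 1521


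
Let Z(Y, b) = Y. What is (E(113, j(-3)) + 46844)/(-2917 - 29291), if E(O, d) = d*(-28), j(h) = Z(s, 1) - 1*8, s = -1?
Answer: -5887/4026 ≈ -1.4622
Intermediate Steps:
j(h) = -9 (j(h) = -1 - 1*8 = -1 - 8 = -9)
E(O, d) = -28*d
(E(113, j(-3)) + 46844)/(-2917 - 29291) = (-28*(-9) + 46844)/(-2917 - 29291) = (252 + 46844)/(-32208) = 47096*(-1/32208) = -5887/4026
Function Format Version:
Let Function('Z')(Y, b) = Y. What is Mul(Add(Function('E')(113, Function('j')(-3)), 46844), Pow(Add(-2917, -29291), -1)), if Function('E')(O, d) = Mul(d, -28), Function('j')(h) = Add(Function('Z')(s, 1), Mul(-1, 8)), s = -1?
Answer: Rational(-5887, 4026) ≈ -1.4622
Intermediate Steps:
Function('j')(h) = -9 (Function('j')(h) = Add(-1, Mul(-1, 8)) = Add(-1, -8) = -9)
Function('E')(O, d) = Mul(-28, d)
Mul(Add(Function('E')(113, Function('j')(-3)), 46844), Pow(Add(-2917, -29291), -1)) = Mul(Add(Mul(-28, -9), 46844), Pow(Add(-2917, -29291), -1)) = Mul(Add(252, 46844), Pow(-32208, -1)) = Mul(47096, Rational(-1, 32208)) = Rational(-5887, 4026)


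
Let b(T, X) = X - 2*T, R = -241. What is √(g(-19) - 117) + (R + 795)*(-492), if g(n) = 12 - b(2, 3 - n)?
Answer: -272568 + I*√123 ≈ -2.7257e+5 + 11.091*I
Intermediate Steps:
g(n) = 13 + n (g(n) = 12 - ((3 - n) - 2*2) = 12 - ((3 - n) - 4) = 12 - (-1 - n) = 12 + (1 + n) = 13 + n)
√(g(-19) - 117) + (R + 795)*(-492) = √((13 - 19) - 117) + (-241 + 795)*(-492) = √(-6 - 117) + 554*(-492) = √(-123) - 272568 = I*√123 - 272568 = -272568 + I*√123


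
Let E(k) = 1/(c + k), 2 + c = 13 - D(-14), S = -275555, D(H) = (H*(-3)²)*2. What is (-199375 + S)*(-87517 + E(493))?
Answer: 581902274545/14 ≈ 4.1564e+10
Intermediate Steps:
D(H) = 18*H (D(H) = (H*9)*2 = (9*H)*2 = 18*H)
c = 263 (c = -2 + (13 - 18*(-14)) = -2 + (13 - 1*(-252)) = -2 + (13 + 252) = -2 + 265 = 263)
E(k) = 1/(263 + k)
(-199375 + S)*(-87517 + E(493)) = (-199375 - 275555)*(-87517 + 1/(263 + 493)) = -474930*(-87517 + 1/756) = -474930*(-66162851/756) = 581902274545/14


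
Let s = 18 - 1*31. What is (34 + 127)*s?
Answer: -2093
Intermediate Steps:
s = -13 (s = 18 - 31 = -13)
(34 + 127)*s = (34 + 127)*(-13) = 161*(-13) = -2093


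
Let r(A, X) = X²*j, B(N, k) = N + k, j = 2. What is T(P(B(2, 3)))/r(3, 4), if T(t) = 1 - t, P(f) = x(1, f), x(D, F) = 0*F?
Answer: 1/32 ≈ 0.031250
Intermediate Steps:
x(D, F) = 0
P(f) = 0
r(A, X) = 2*X² (r(A, X) = X²*2 = 2*X²)
T(P(B(2, 3)))/r(3, 4) = (1 - 1*0)/((2*4²)) = (1 + 0)/((2*16)) = 1/32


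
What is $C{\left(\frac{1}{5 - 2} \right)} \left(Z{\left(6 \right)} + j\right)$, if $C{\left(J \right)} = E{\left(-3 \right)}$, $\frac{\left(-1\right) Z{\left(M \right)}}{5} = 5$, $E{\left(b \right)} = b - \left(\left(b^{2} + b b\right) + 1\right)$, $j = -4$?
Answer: $638$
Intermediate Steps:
$E{\left(b \right)} = -1 + b - 2 b^{2}$ ($E{\left(b \right)} = b - \left(\left(b^{2} + b^{2}\right) + 1\right) = b - \left(2 b^{2} + 1\right) = b - \left(1 + 2 b^{2}\right) = -1 + b - 2 b^{2}$)
$Z{\left(M \right)} = -25$ ($Z{\left(M \right)} = \left(-5\right) 5 = -25$)
$C{\left(J \right)} = -22$ ($C{\left(J \right)} = -1 - 3 - 2 \left(-3\right)^{2} = -1 - 3 - 18 = -22$)
$C{\left(\frac{1}{5 - 2} \right)} \left(Z{\left(6 \right)} + j\right) = - 22 \left(-25 - 4\right) = \left(-22\right) \left(-29\right) = 638$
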